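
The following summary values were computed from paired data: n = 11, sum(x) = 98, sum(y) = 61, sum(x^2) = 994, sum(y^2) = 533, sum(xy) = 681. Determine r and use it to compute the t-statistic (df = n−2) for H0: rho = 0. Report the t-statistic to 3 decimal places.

6.067

Numerator: nΣxy − (Σx)(Σy) = 11·681 − (98)(61) = 1513
Denominator: √[(nΣx²−(Σx)²)(nΣy²−(Σy)²)]
  nΣx²−(Σx)² = 11·994 − 9604 = 1330;  nΣy²−(Σy)² = 11·533 − 3721 = 2142
  √(1330·2142) = √2848860 = 1687.8566
r = 1513 / 1687.8566 = 0.8964
t = r·√(n−2)/√(1−r²) = 0.8964·√9 / √(1−0.803533) = 2.689200 / 0.443246 = 6.067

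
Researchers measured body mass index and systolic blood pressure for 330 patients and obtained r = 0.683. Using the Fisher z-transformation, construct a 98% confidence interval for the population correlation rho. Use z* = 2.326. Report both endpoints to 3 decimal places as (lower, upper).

z_r = atanh(0.683) = 0.834716;  SE = 1/√(n−3) = 1/√327 = 0.055300
z-limits: 0.834716 ± 2.326·0.055300 = 0.834716 ± 0.128628 = [0.706088, 0.963344]
ρ-limits: (tanh 0.706088, tanh 0.963344) = (0.608, 0.746)

(0.608, 0.746)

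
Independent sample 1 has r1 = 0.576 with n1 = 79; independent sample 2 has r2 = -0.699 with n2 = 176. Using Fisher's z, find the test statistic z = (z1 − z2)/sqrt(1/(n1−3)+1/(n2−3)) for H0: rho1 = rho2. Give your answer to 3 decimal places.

11.058

z1 = atanh(0.576) = 0.656456,  z2 = atanh(-0.699) = -0.865342
SE = √(1/(n1−3) + 1/(n2−3)) = √(1/76 + 1/173) = √(0.0131579 + 0.0057803) = √0.0189382 = 0.137616
z = (z1 − z2)/SE = (0.656456 − (-0.865342)) / 0.137616 = 1.521798 / 0.137616 = 11.058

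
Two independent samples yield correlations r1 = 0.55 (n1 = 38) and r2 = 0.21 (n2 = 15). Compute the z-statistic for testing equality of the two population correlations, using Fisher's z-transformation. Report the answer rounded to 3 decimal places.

z1 = atanh(0.55) = 0.618381,  z2 = atanh(0.21) = 0.213171
SE = √(1/(n1−3) + 1/(n2−3)) = √(1/35 + 1/12) = √(0.0285714 + 0.0833333) = √0.1119047 = 0.334522
z = (z1 − z2)/SE = (0.618381 − 0.213171) / 0.334522 = 0.405210 / 0.334522 = 1.211

1.211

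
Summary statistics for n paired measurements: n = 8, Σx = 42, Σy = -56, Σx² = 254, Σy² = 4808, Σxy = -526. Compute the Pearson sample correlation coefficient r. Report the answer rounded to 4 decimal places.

-0.6032

Numerator: nΣxy − (Σx)(Σy) = 8·(-526) − (42)(-56) = -1856
Denominator: √[(nΣx²−(Σx)²)(nΣy²−(Σy)²)]
  nΣx²−(Σx)² = 8·254 − 1764 = 268;  nΣy²−(Σy)² = 8·4808 − 3136 = 35328
  √(268·35328) = √9467904 = 3076.9959
r = -1856 / 3076.9959 = -0.6032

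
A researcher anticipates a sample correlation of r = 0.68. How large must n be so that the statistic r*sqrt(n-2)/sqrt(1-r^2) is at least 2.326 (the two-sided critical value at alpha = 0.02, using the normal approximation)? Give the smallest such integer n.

r√(n−2)/√(1−r²) ≥ 2.326  ⇔  n−2 ≥ (2.326)²·(1−r²)/r²
(1−r²)/r² = (1−0.4624)/0.4624 = 1.1626
n ≥ 2 + 5.410276·1.1626 = 2 + 6.2900 = 8.2900
⌈8.2900⌉ = 9

9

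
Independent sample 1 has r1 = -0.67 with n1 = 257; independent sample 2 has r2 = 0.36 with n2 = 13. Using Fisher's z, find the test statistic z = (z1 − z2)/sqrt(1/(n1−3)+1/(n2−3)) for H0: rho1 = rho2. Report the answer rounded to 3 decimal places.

-3.684

z1 = atanh(-0.67) = -0.810743,  z2 = atanh(0.36) = 0.376886
SE = √(1/(n1−3) + 1/(n2−3)) = √(1/254 + 1/10) = √(0.0039370 + 0.1000000) = √0.1039370 = 0.322393
z = (z1 − z2)/SE = (-0.810743 − 0.376886) / 0.322393 = -1.187629 / 0.322393 = -3.684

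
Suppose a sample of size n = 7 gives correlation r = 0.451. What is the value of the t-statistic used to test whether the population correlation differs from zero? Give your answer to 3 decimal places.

1.130

t = r·√(n−2) / √(1−r²) with r = 0.451, n = 7
  = 0.451·√5 / √(1 − 0.203401)
  = 0.451·2.236068 / 0.892524
  = 1.008467 / 0.892524 = 1.130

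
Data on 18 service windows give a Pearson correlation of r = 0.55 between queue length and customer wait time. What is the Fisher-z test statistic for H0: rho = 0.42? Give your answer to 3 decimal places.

0.661

Fisher z: atanh(0.55) = 0.618381, atanh(0.42) = 0.447692
z = (z_r − z_0)·√(n−3) = (0.618381 − 0.447692)·√15 = 0.170689 · 3.872983 = 0.661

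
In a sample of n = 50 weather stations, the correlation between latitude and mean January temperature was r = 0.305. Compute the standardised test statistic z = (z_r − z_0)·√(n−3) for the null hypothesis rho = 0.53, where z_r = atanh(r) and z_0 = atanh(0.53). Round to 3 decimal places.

Fisher z: atanh(0.305) = 0.315023, atanh(0.53) = 0.590145
z = (z_r − z_0)·√(n−3) = (0.315023 − 0.590145)·√47 = -0.275122 · 6.855655 = -1.886

-1.886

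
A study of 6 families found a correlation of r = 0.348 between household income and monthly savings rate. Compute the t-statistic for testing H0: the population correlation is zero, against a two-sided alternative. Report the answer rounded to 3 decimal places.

0.742

1 − r² = 1 − 0.121104 = 0.878896;  √(1−r²) = 0.937495
√(n−2) = √4 = 2.000000
t = r·√(n−2)/√(1−r²) = 0.348 · 2.000000 / 0.937495 = 0.742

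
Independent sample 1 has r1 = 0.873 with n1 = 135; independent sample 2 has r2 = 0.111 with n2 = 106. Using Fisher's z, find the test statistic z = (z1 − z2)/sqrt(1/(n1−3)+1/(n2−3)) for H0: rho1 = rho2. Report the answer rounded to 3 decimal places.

9.387

Fisher z-transforms: z1 = atanh(0.873) = 1.345555, z2 = atanh(0.111) = 0.111459; difference d = 1.234096
Var(d) = 1/132 + 1/103 = 0.0075758 + 0.0097087 = 0.0172845
z = d/√Var(d) = 1.234096 / √0.0172845 = 1.234096 / 0.131471 = 9.387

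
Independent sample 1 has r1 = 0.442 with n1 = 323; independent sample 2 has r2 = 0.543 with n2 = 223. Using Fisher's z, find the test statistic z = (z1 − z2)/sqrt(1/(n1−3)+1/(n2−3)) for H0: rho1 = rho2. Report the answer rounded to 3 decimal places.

-1.526

Fisher z-transforms: z1 = atanh(0.442) = 0.474714, z2 = atanh(0.543) = 0.608400; difference d = -0.133686
Var(d) = 1/320 + 1/220 = 0.0031250 + 0.0045455 = 0.0076705
z = d/√Var(d) = -0.133686 / √0.0076705 = -0.133686 / 0.087581 = -1.526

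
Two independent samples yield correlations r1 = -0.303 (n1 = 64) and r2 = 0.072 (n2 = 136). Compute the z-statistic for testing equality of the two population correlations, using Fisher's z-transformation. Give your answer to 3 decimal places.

-2.489

Fisher z-transforms: z1 = atanh(-0.303) = -0.312820, z2 = atanh(0.072) = 0.072125; difference d = -0.384945
Var(d) = 1/61 + 1/133 = 0.0163934 + 0.0075188 = 0.0239122
z = d/√Var(d) = -0.384945 / √0.0239122 = -0.384945 / 0.154636 = -2.489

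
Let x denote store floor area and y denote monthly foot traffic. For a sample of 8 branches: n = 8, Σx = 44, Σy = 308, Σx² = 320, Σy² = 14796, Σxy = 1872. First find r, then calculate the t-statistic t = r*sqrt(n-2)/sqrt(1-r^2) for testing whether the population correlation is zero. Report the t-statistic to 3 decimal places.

0.981

Numerator: nΣxy − (Σx)(Σy) = 8·1872 − (44)(308) = 1424
Denominator: √[(nΣx²−(Σx)²)(nΣy²−(Σy)²)]
  nΣx²−(Σx)² = 8·320 − 1936 = 624;  nΣy²−(Σy)² = 8·14796 − 94864 = 23504
  √(624·23504) = √14666496 = 3829.6861
r = 1424 / 3829.6861 = 0.3718
t = r·√(n−2)/√(1−r²) = 0.3718·√6 / √(1−0.138235) = 0.910720 / 0.928313 = 0.981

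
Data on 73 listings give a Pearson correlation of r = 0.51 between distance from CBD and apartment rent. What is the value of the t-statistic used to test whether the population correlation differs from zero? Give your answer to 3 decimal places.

1 − r² = 1 − 0.2601 = 0.7399;  √(1−r²) = 0.860174
√(n−2) = √71 = 8.426150
t = r·√(n−2)/√(1−r²) = 0.51 · 8.426150 / 0.860174 = 4.996

4.996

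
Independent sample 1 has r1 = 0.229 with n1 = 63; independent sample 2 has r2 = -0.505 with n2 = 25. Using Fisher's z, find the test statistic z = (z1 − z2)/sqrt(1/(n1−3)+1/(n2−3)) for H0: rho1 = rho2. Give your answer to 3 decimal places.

3.166

Fisher z-transforms: z1 = atanh(0.229) = 0.233134, z2 = atanh(-0.505) = -0.555995; difference d = 0.789129
Var(d) = 1/60 + 1/22 = 0.0166667 + 0.0454545 = 0.0621212
z = d/√Var(d) = 0.789129 / √0.0621212 = 0.789129 / 0.249241 = 3.166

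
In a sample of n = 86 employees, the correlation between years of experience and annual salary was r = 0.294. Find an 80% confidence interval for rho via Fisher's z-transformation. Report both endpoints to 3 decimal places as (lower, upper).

z_r = atanh(0.294) = 0.302939;  SE = 1/√(n−3) = 1/√83 = 0.109764
z-limits: 0.302939 ± 1.282·0.109764 = 0.302939 ± 0.140717 = [0.162222, 0.443656]
ρ-limits: (tanh 0.162222, tanh 0.443656) = (0.161, 0.417)

(0.161, 0.417)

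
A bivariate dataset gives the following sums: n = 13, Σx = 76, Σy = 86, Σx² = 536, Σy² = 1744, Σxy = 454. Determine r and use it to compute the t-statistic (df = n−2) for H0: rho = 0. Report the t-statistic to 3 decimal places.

S_xy = nΣxy − ΣxΣy = 13·454 − 76·86 = 5902 − 6536 = -634
S_xx = nΣx² − (Σx)² = 13·536 − 76² = 6968 − 5776 = 1192
S_yy = nΣy² − (Σy)² = 13·1744 − 86² = 22672 − 7396 = 15276
r = S_xy / √(S_xx·S_yy) = -634 / √(1192·15276) = -634 / √18208992 = -634 / 4267.1996 = -0.1486
t = r·√(n−2)/√(1−r²) = -0.1486·√11 / √(1−0.022082) = -0.492850 / 0.988897 = -0.498

-0.498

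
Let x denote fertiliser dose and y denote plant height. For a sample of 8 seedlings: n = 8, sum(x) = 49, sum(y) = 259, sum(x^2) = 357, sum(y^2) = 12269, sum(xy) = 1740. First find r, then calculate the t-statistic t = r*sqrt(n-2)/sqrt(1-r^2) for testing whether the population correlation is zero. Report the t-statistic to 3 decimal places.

Numerator: nΣxy − (Σx)(Σy) = 8·1740 − (49)(259) = 1229
Denominator: √[(nΣx²−(Σx)²)(nΣy²−(Σy)²)]
  nΣx²−(Σx)² = 8·357 − 2401 = 455;  nΣy²−(Σy)² = 8·12269 − 67081 = 31071
  √(455·31071) = √14137305 = 3759.9608
r = 1229 / 3759.9608 = 0.3269
t = r·√(n−2)/√(1−r²) = 0.3269·√6 / √(1−0.106864) = 0.800738 / 0.945059 = 0.847

0.847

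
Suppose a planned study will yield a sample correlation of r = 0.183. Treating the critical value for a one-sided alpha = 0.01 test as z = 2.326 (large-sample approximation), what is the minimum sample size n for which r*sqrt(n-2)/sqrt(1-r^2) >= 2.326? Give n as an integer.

159

Need r·√(n−2)/√(1−r²) ≥ 2.326
√(n−2) ≥ 2.326·√(1−0.033489) / 0.183 = 2.326·0.983113 / 0.183 = 12.4957
n−2 ≥ 156.1425  ⇒  n ≥ 158.1425
Smallest integer n = 159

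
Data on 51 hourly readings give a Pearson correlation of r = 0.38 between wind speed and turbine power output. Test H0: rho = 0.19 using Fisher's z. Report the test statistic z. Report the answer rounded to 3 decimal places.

Fisher z: atanh(0.38) = 0.400060, atanh(0.19) = 0.192337
z = (z_r − z_0)·√(n−3) = (0.400060 − 0.192337)·√48 = 0.207723 · 6.928203 = 1.439

1.439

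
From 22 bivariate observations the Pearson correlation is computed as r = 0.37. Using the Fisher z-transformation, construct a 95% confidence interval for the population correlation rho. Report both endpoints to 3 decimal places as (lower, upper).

(-0.061, 0.685)

z_r = atanh(0.37) = 0.388423;  SE = 1/√(n−3) = 1/√19 = 0.229416
z-limits: 0.388423 ± 1.960·0.229416 = 0.388423 ± 0.449655 = [-0.061232, 0.838078]
ρ-limits: (tanh -0.061232, tanh 0.838078) = (-0.061, 0.685)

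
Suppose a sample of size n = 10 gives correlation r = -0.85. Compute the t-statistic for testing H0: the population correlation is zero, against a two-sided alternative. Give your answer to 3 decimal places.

-4.564

t = r·√(n−2) / √(1−r²) with r = -0.85, n = 10
  = -0.85·√8 / √(1 − 0.7225)
  = -0.85·2.828427 / 0.526783
  = -2.404163 / 0.526783 = -4.564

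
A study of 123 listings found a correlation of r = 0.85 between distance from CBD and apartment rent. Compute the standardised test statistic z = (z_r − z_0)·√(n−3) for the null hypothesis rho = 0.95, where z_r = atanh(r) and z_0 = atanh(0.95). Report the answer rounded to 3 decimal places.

-6.306

Fisher z: atanh(0.85) = 1.256153, atanh(0.95) = 1.831781
z = (z_r − z_0)·√(n−3) = (1.256153 − 1.831781)·√120 = -0.575628 · 10.954451 = -6.306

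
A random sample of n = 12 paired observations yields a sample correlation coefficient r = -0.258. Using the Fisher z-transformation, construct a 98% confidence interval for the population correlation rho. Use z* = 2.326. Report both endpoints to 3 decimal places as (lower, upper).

Fisher z: z_r = atanh(r) = ½·ln((1+(-0.258))/(1−(-0.258))) = -0.263965
SE(z) = 1/√(n−3) = 1/√9 = 0.333333
98% ⇒ z* = 2.326; margin = 2.326·0.333333 = 0.775333
CI on z-scale: (-1.039298, 0.511368)
Back-transform: tanh(-1.039298) = -0.777611, tanh(0.511368) = 0.471010

(-0.778, 0.471)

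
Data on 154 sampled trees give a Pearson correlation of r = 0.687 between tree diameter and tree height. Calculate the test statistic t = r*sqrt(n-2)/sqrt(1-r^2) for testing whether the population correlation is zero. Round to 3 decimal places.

1 − r² = 1 − 0.471969 = 0.528031;  √(1−r²) = 0.726657
√(n−2) = √152 = 12.328828
t = r·√(n−2)/√(1−r²) = 0.687 · 12.328828 / 0.726657 = 11.656

11.656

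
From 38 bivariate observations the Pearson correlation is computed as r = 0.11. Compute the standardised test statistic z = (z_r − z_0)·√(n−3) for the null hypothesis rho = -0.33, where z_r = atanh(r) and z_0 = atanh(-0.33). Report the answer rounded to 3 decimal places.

z_r = atanh(0.11) = 0.110447,  z_0 = atanh(-0.33) = -0.342828
SE = 1/√(n−3) = 1/√35 = 0.169031
z = (z_r − z_0)/SE = (0.110447 − (-0.342828)) / 0.169031 = 0.453275 / 0.169031 = 2.682

2.682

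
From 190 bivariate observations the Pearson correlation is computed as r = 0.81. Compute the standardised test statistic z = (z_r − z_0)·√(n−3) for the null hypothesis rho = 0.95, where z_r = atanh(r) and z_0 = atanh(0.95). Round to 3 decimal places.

Fisher z: atanh(0.81) = 1.127029, atanh(0.95) = 1.831781
z = (z_r − z_0)·√(n−3) = (1.127029 − 1.831781)·√187 = -0.704752 · 13.674794 = -9.637

-9.637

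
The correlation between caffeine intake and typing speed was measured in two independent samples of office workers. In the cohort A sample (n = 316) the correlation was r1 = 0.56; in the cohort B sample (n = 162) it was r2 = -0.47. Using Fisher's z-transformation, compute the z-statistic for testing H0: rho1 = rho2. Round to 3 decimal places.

11.736

Fisher z-transforms: z1 = atanh(0.56) = 0.632833, z2 = atanh(-0.47) = -0.510070; difference d = 1.142903
Var(d) = 1/313 + 1/159 = 0.0031949 + 0.0062893 = 0.0094842
z = d/√Var(d) = 1.142903 / √0.0094842 = 1.142903 / 0.097387 = 11.736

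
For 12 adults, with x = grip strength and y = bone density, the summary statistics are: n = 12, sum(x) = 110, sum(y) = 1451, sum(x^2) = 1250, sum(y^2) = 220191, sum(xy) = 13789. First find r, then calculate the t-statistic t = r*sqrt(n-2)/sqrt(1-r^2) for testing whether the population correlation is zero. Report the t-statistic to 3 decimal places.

S_xy = nΣxy − ΣxΣy = 12·13789 − 110·1451 = 165468 − 159610 = 5858
S_xx = nΣx² − (Σx)² = 12·1250 − 110² = 15000 − 12100 = 2900
S_yy = nΣy² − (Σy)² = 12·220191 − 1451² = 2642292 − 2105401 = 536891
r = S_xy / √(S_xx·S_yy) = 5858 / √(2900·536891) = 5858 / √1556983900 = 5858 / 39458.6353 = 0.1485
t = r·√(n−2)/√(1−r²) = 0.1485·√10 / √(1−0.022052) = 0.469598 / 0.988913 = 0.475

0.475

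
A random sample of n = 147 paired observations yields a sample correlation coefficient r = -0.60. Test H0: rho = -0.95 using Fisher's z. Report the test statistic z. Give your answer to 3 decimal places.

z_r = atanh(-0.60) = -0.693147,  z_0 = atanh(-0.95) = -1.831781
SE = 1/√(n−3) = 1/√144 = 0.083333
z = (z_r − z_0)/SE = (-0.693147 − (-1.831781)) / 0.083333 = 1.138634 / 0.083333 = 13.664

13.664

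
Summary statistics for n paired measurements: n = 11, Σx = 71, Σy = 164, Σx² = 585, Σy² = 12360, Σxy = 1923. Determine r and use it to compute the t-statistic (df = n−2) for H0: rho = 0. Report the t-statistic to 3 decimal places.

3.634

Numerator: nΣxy − (Σx)(Σy) = 11·1923 − (71)(164) = 9509
Denominator: √[(nΣx²−(Σx)²)(nΣy²−(Σy)²)]
  nΣx²−(Σx)² = 11·585 − 5041 = 1394;  nΣy²−(Σy)² = 11·12360 − 26896 = 109064
  √(1394·109064) = √152035216 = 12330.2561
r = 9509 / 12330.2561 = 0.7712
t = r·√(n−2)/√(1−r²) = 0.7712·√9 / √(1−0.594749) = 2.313600 / 0.636593 = 3.634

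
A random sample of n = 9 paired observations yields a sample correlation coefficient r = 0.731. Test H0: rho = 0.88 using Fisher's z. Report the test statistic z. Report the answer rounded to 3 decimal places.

-1.090

z_r = atanh(0.731) = 0.930872,  z_0 = atanh(0.88) = 1.375768
SE = 1/√(n−3) = 1/√6 = 0.408248
z = (z_r − z_0)/SE = (0.930872 − 1.375768) / 0.408248 = -0.444896 / 0.408248 = -1.090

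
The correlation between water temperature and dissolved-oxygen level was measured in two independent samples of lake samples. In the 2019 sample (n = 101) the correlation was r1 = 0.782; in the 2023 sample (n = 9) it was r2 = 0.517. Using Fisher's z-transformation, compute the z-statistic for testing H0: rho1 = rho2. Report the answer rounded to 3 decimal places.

1.137

z1 = atanh(0.782) = 1.050498,  z2 = atanh(0.517) = 0.572237
SE = √(1/(n1−3) + 1/(n2−3)) = √(1/98 + 1/6) = √(0.0102041 + 0.1666667) = √0.1768708 = 0.420560
z = (z1 − z2)/SE = (1.050498 − 0.572237) / 0.420560 = 0.478261 / 0.420560 = 1.137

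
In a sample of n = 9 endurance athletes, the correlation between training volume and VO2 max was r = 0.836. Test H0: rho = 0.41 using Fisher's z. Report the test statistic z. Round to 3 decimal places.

z_r = atanh(0.836) = 1.207739,  z_0 = atanh(0.41) = 0.435611
SE = 1/√(n−3) = 1/√6 = 0.408248
z = (z_r − z_0)/SE = (1.207739 − 0.435611) / 0.408248 = 0.772128 / 0.408248 = 1.891

1.891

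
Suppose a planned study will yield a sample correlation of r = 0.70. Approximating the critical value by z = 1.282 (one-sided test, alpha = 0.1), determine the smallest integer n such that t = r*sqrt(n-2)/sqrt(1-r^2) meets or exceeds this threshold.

r√(n−2)/√(1−r²) ≥ 1.282  ⇔  n−2 ≥ (1.282)²·(1−r²)/r²
(1−r²)/r² = (1−0.4900)/0.4900 = 1.0408
n ≥ 2 + 1.643524·1.0408 = 2 + 1.7106 = 3.7106
⌈3.7106⌉ = 4

4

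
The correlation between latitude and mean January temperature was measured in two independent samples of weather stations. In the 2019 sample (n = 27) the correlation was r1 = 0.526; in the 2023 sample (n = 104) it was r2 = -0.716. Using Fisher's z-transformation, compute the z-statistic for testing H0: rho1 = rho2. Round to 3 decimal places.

6.535

Fisher z-transforms: z1 = atanh(0.526) = 0.584599, z2 = atanh(-0.716) = -0.899389; difference d = 1.483988
Var(d) = 1/24 + 1/101 = 0.0416667 + 0.0099010 = 0.0515677
z = d/√Var(d) = 1.483988 / √0.0515677 = 1.483988 / 0.227085 = 6.535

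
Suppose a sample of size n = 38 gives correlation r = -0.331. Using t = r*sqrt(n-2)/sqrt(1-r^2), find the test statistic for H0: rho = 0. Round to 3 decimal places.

-2.105

1 − r² = 1 − 0.109561 = 0.890439;  √(1−r²) = 0.943631
√(n−2) = √36 = 6.000000
t = r·√(n−2)/√(1−r²) = -0.331 · 6.000000 / 0.943631 = -2.105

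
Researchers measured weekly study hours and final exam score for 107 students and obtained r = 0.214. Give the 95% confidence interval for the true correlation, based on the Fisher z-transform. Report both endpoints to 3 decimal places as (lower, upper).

(0.025, 0.388)

z_r = atanh(0.214) = 0.217360;  SE = 1/√(n−3) = 1/√104 = 0.098058
z-limits: 0.217360 ± 1.960·0.098058 = 0.217360 ± 0.192194 = [0.025166, 0.409554]
ρ-limits: (tanh 0.025166, tanh 0.409554) = (0.025, 0.388)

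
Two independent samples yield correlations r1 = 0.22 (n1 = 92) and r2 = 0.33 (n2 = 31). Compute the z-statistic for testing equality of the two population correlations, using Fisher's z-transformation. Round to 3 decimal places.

z1 = atanh(0.22) = 0.223656,  z2 = atanh(0.33) = 0.342828
SE = √(1/(n1−3) + 1/(n2−3)) = √(1/89 + 1/28) = √(0.0112360 + 0.0357143) = √0.0469503 = 0.216680
z = (z1 − z2)/SE = (0.223656 − 0.342828) / 0.216680 = -0.119172 / 0.216680 = -0.550

-0.550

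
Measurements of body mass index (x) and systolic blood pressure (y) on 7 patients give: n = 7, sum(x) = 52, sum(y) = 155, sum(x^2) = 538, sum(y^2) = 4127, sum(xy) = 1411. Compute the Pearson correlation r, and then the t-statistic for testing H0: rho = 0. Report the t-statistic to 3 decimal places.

2.976

S_xy = nΣxy − ΣxΣy = 7·1411 − 52·155 = 9877 − 8060 = 1817
S_xx = nΣx² − (Σx)² = 7·538 − 52² = 3766 − 2704 = 1062
S_yy = nΣy² − (Σy)² = 7·4127 − 155² = 28889 − 24025 = 4864
r = S_xy / √(S_xx·S_yy) = 1817 / √(1062·4864) = 1817 / √5165568 = 1817 / 2272.7886 = 0.7995
t = r·√(n−2)/√(1−r²) = 0.7995·√5 / √(1−0.639200) = 1.787736 / 0.600666 = 2.976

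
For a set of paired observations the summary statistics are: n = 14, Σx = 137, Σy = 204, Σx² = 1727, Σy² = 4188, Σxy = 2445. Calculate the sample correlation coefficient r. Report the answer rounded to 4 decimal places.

Numerator: nΣxy − (Σx)(Σy) = 14·2445 − (137)(204) = 6282
Denominator: √[(nΣx²−(Σx)²)(nΣy²−(Σy)²)]
  nΣx²−(Σx)² = 14·1727 − 18769 = 5409;  nΣy²−(Σy)² = 14·4188 − 41616 = 17016
  √(5409·17016) = √92039544 = 9593.7242
r = 6282 / 9593.7242 = 0.6548

0.6548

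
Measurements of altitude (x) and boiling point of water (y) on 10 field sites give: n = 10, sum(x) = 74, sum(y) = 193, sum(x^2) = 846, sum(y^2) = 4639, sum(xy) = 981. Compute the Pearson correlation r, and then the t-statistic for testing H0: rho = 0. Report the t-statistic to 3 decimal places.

-4.689

S_xy = nΣxy − ΣxΣy = 10·981 − 74·193 = 9810 − 14282 = -4472
S_xx = nΣx² − (Σx)² = 10·846 − 74² = 8460 − 5476 = 2984
S_yy = nΣy² − (Σy)² = 10·4639 − 193² = 46390 − 37249 = 9141
r = S_xy / √(S_xx·S_yy) = -4472 / √(2984·9141) = -4472 / √27276744 = -4472 / 5222.7142 = -0.8563
t = r·√(n−2)/√(1−r²) = -0.8563·√8 / √(1−0.733250) = -2.421982 / 0.516478 = -4.689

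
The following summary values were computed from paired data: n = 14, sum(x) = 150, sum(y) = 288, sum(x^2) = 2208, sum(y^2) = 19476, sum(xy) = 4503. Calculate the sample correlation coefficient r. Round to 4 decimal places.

0.4967

Numerator: nΣxy − (Σx)(Σy) = 14·4503 − (150)(288) = 19842
Denominator: √[(nΣx²−(Σx)²)(nΣy²−(Σy)²)]
  nΣx²−(Σx)² = 14·2208 − 22500 = 8412;  nΣy²−(Σy)² = 14·19476 − 82944 = 189720
  √(8412·189720) = √1595924640 = 39949.0255
r = 19842 / 39949.0255 = 0.4967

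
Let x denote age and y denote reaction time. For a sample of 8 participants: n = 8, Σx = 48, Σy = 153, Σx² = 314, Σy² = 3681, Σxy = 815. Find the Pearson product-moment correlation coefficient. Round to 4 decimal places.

S_xy = nΣxy − ΣxΣy = 8·815 − 48·153 = 6520 − 7344 = -824
S_xx = nΣx² − (Σx)² = 8·314 − 48² = 2512 − 2304 = 208
S_yy = nΣy² − (Σy)² = 8·3681 − 153² = 29448 − 23409 = 6039
r = S_xy / √(S_xx·S_yy) = -824 / √(208·6039) = -824 / √1256112 = -824 / 1120.7640 = -0.7352

-0.7352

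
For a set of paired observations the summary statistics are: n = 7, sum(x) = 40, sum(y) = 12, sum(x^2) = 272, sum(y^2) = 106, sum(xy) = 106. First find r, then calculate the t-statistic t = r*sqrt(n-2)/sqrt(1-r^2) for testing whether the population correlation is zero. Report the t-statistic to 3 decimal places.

1.742

S_xy = nΣxy − ΣxΣy = 7·106 − 40·12 = 742 − 480 = 262
S_xx = nΣx² − (Σx)² = 7·272 − 40² = 1904 − 1600 = 304
S_yy = nΣy² − (Σy)² = 7·106 − 12² = 742 − 144 = 598
r = S_xy / √(S_xx·S_yy) = 262 / √(304·598) = 262 / √181792 = 262 / 426.3707 = 0.6145
t = r·√(n−2)/√(1−r²) = 0.6145·√5 / √(1−0.377610) = 1.374064 / 0.788917 = 1.742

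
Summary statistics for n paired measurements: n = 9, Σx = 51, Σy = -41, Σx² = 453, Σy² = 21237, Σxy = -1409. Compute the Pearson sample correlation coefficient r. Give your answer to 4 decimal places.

Numerator: nΣxy − (Σx)(Σy) = 9·(-1409) − (51)(-41) = -10590
Denominator: √[(nΣx²−(Σx)²)(nΣy²−(Σy)²)]
  nΣx²−(Σx)² = 9·453 − 2601 = 1476;  nΣy²−(Σy)² = 9·21237 − 1681 = 189452
  √(1476·189452) = √279631152 = 16722.1755
r = -10590 / 16722.1755 = -0.6333

-0.6333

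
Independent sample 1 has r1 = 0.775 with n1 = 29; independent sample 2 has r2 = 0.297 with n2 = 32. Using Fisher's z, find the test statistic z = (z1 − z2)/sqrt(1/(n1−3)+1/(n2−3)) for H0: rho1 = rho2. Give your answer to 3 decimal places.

Fisher z-transforms: z1 = atanh(0.775) = 1.032728, z2 = atanh(0.297) = 0.306226; difference d = 0.726502
Var(d) = 1/26 + 1/29 = 0.0384615 + 0.0344828 = 0.0729443
z = d/√Var(d) = 0.726502 / √0.0729443 = 0.726502 / 0.270082 = 2.690

2.690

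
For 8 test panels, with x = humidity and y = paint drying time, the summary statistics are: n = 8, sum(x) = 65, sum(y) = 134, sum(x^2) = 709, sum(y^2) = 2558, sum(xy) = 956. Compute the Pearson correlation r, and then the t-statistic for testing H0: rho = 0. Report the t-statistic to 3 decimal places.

-1.645

S_xy = nΣxy − ΣxΣy = 8·956 − 65·134 = 7648 − 8710 = -1062
S_xx = nΣx² − (Σx)² = 8·709 − 65² = 5672 − 4225 = 1447
S_yy = nΣy² − (Σy)² = 8·2558 − 134² = 20464 − 17956 = 2508
r = S_xy / √(S_xx·S_yy) = -1062 / √(1447·2508) = -1062 / √3629076 = -1062 / 1905.0134 = -0.5575
t = r·√(n−2)/√(1−r²) = -0.5575·√6 / √(1−0.310806) = -1.365591 / 0.830177 = -1.645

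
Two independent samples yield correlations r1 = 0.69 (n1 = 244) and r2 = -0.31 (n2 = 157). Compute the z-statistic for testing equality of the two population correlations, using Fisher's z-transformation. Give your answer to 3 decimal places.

11.327

z1 = atanh(0.69) = 0.847956,  z2 = atanh(-0.31) = -0.320545
SE = √(1/(n1−3) + 1/(n2−3)) = √(1/241 + 1/154) = √(0.0041494 + 0.0064935) = √0.0106429 = 0.103164
z = (z1 − z2)/SE = (0.847956 − (-0.320545)) / 0.103164 = 1.168501 / 0.103164 = 11.327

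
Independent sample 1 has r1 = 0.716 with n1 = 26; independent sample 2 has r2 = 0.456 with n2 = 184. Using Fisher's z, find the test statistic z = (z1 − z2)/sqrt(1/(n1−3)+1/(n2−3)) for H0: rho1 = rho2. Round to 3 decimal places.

1.839

Fisher z-transforms: z1 = atanh(0.716) = 0.899389, z2 = atanh(0.456) = 0.492249; difference d = 0.407140
Var(d) = 1/23 + 1/181 = 0.0434783 + 0.0055249 = 0.0490032
z = d/√Var(d) = 0.407140 / √0.0490032 = 0.407140 / 0.221367 = 1.839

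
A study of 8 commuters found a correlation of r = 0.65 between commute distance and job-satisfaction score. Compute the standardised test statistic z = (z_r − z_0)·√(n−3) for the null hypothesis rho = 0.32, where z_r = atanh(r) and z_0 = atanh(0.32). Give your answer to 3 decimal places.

0.992

z_r = atanh(0.65) = 0.775299,  z_0 = atanh(0.32) = 0.331647
SE = 1/√(n−3) = 1/√5 = 0.447214
z = (z_r − z_0)/SE = (0.775299 − 0.331647) / 0.447214 = 0.443652 / 0.447214 = 0.992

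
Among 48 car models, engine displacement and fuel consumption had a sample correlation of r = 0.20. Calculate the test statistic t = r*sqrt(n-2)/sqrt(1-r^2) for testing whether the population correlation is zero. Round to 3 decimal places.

1.384

1 − r² = 1 − 0.0400 = 0.9600;  √(1−r²) = 0.979796
√(n−2) = √46 = 6.782330
t = r·√(n−2)/√(1−r²) = 0.20 · 6.782330 / 0.979796 = 1.384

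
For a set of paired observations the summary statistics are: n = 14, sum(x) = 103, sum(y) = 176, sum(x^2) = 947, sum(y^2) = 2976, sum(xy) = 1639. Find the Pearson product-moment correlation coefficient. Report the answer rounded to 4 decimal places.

0.9055

Numerator: nΣxy − (Σx)(Σy) = 14·1639 − (103)(176) = 4818
Denominator: √[(nΣx²−(Σx)²)(nΣy²−(Σy)²)]
  nΣx²−(Σx)² = 14·947 − 10609 = 2649;  nΣy²−(Σy)² = 14·2976 − 30976 = 10688
  √(2649·10688) = √28312512 = 5320.9503
r = 4818 / 5320.9503 = 0.9055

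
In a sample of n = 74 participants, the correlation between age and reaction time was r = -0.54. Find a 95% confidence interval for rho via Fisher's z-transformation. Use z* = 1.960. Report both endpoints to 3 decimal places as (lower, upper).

(-0.684, -0.355)

z_r = atanh(-0.54) = -0.604156;  SE = 1/√(n−3) = 1/√71 = 0.118678
z-limits: -0.604156 ± 1.960·0.118678 = -0.604156 ± 0.232609 = [-0.836765, -0.371547]
ρ-limits: (tanh -0.836765, tanh -0.371547) = (-0.684, -0.355)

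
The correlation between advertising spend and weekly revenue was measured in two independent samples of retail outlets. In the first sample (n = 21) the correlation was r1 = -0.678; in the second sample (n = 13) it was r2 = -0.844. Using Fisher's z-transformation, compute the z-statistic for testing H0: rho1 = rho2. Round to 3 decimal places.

1.038

z1 = atanh(-0.678) = -0.825403,  z2 = atanh(-0.844) = -1.234918
SE = √(1/(n1−3) + 1/(n2−3)) = √(1/18 + 1/10) = √(0.0555556 + 0.1000000) = √0.1555556 = 0.394405
z = (z1 − z2)/SE = (-0.825403 − (-1.234918)) / 0.394405 = 0.409515 / 0.394405 = 1.038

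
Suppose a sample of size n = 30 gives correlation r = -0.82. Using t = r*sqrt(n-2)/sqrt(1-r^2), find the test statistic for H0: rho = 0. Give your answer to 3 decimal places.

t = r·√(n−2) / √(1−r²) with r = -0.82, n = 30
  = -0.82·√28 / √(1 − 0.6724)
  = -0.82·5.291503 / 0.572364
  = -4.339032 / 0.572364 = -7.581

-7.581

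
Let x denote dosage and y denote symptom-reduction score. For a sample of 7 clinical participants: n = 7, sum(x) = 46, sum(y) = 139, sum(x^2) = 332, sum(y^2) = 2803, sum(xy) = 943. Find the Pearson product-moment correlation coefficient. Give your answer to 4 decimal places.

0.8287

S_xy = nΣxy − ΣxΣy = 7·943 − 46·139 = 6601 − 6394 = 207
S_xx = nΣx² − (Σx)² = 7·332 − 46² = 2324 − 2116 = 208
S_yy = nΣy² − (Σy)² = 7·2803 − 139² = 19621 − 19321 = 300
r = S_xy / √(S_xx·S_yy) = 207 / √(208·300) = 207 / √62400 = 207 / 249.7999 = 0.8287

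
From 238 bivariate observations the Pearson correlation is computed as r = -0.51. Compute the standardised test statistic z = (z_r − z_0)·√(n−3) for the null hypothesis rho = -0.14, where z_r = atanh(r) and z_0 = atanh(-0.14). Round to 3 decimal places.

Fisher z: atanh(-0.51) = -0.562730, atanh(-0.14) = -0.140926
z = (z_r − z_0)·√(n−3) = (-0.562730 − (-0.140926))·√235 = -0.421804 · 15.329710 = -6.466

-6.466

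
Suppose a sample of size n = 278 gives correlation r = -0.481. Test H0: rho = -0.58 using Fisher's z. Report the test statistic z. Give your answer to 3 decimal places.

2.291

Fisher z: atanh(-0.481) = -0.524284, atanh(-0.58) = -0.662463
z = (z_r − z_0)·√(n−3) = (-0.524284 − (-0.662463))·√275 = 0.138179 · 16.583124 = 2.291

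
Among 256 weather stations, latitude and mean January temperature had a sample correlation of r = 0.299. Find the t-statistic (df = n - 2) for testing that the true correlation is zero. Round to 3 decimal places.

4.994

t = r·√(n−2) / √(1−r²) with r = 0.299, n = 256
  = 0.299·√254 / √(1 − 0.089401)
  = 0.299·15.937377 / 0.954253
  = 4.765276 / 0.954253 = 4.994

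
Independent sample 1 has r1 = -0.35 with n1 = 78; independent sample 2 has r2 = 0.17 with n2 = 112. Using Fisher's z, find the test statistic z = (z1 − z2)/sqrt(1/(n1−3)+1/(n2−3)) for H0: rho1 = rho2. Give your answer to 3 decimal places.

Fisher z-transforms: z1 = atanh(-0.35) = -0.365444, z2 = atanh(0.17) = 0.171667; difference d = -0.537111
Var(d) = 1/75 + 1/109 = 0.0133333 + 0.0091743 = 0.0225076
z = d/√Var(d) = -0.537111 / √0.0225076 = -0.537111 / 0.150025 = -3.580

-3.580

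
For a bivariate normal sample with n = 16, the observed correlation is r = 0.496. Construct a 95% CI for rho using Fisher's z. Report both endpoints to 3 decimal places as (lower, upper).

Fisher z: z_r = atanh(r) = ½·ln((1+0.496)/(1−0.496)) = 0.543987
SE(z) = 1/√(n−3) = 1/√13 = 0.277350
95% ⇒ z* = 1.960; margin = 1.960·0.277350 = 0.543606
CI on z-scale: (0.000381, 1.087593)
Back-transform: tanh(0.000381) = 0.000381, tanh(1.087593) = 0.795998

(0.000, 0.796)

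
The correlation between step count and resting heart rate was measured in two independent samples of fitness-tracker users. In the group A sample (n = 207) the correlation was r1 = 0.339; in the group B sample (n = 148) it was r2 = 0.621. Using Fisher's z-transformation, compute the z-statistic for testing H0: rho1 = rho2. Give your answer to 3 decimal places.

-3.440

z1 = atanh(0.339) = 0.352962,  z2 = atanh(0.621) = 0.726631
SE = √(1/(n1−3) + 1/(n2−3)) = √(1/204 + 1/145) = √(0.0049020 + 0.0068966) = √0.0117986 = 0.108621
z = (z1 − z2)/SE = (0.352962 − 0.726631) / 0.108621 = -0.373669 / 0.108621 = -3.440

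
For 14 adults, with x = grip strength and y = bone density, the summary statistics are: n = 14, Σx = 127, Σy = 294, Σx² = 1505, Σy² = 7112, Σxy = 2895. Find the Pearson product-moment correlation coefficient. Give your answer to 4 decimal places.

0.3963

S_xy = nΣxy − ΣxΣy = 14·2895 − 127·294 = 40530 − 37338 = 3192
S_xx = nΣx² − (Σx)² = 14·1505 − 127² = 21070 − 16129 = 4941
S_yy = nΣy² − (Σy)² = 14·7112 − 294² = 99568 − 86436 = 13132
r = S_xy / √(S_xx·S_yy) = 3192 / √(4941·13132) = 3192 / √64885212 = 3192 / 8055.1358 = 0.3963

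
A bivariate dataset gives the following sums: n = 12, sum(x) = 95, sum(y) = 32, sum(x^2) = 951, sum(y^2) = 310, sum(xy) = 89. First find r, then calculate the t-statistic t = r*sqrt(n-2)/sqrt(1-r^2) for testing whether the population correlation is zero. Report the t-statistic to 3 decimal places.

-3.908

Numerator: nΣxy − (Σx)(Σy) = 12·89 − (95)(32) = -1972
Denominator: √[(nΣx²−(Σx)²)(nΣy²−(Σy)²)]
  nΣx²−(Σx)² = 12·951 − 9025 = 2387;  nΣy²−(Σy)² = 12·310 − 1024 = 2696
  √(2387·2696) = √6435352 = 2536.7996
r = -1972 / 2536.7996 = -0.7774
t = r·√(n−2)/√(1−r²) = -0.7774·√10 / √(1−0.604351) = -2.458355 / 0.629006 = -3.908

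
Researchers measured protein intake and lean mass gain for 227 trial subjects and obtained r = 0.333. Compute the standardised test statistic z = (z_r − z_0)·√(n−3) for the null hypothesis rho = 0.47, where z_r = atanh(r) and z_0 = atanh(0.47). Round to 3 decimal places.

Fisher z: atanh(0.333) = 0.346199, atanh(0.47) = 0.510070
z = (z_r − z_0)·√(n−3) = (0.346199 − 0.510070)·√224 = -0.163871 · 14.966630 = -2.453

-2.453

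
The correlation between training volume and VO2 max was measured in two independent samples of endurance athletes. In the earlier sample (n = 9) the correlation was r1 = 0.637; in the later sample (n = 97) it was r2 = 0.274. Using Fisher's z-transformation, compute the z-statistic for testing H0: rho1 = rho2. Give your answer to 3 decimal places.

1.121

Fisher z-transforms: z1 = atanh(0.637) = 0.753109, z2 = atanh(0.274) = 0.281183; difference d = 0.471926
Var(d) = 1/6 + 1/94 = 0.1666667 + 0.0106383 = 0.1773050
z = d/√Var(d) = 0.471926 / √0.1773050 = 0.471926 / 0.421076 = 1.121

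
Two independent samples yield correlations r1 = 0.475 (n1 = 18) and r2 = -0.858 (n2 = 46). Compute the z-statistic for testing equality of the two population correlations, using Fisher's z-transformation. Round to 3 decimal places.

6.010

z1 = atanh(0.475) = 0.516508,  z2 = atanh(-0.858) = -1.285714
SE = √(1/(n1−3) + 1/(n2−3)) = √(1/15 + 1/43) = √(0.0666667 + 0.0232558) = √0.0899225 = 0.299871
z = (z1 − z2)/SE = (0.516508 − (-1.285714)) / 0.299871 = 1.802222 / 0.299871 = 6.010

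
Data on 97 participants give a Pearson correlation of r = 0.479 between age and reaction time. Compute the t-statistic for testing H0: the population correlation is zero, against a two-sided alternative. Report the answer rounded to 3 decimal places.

5.319

1 − r² = 1 − 0.229441 = 0.770559;  √(1−r²) = 0.877815
√(n−2) = √95 = 9.746794
t = r·√(n−2)/√(1−r²) = 0.479 · 9.746794 / 0.877815 = 5.319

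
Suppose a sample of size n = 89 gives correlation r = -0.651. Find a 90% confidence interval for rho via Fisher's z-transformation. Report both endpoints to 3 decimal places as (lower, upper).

z_r = atanh(-0.651) = -0.777032;  SE = 1/√(n−3) = 1/√86 = 0.107833
z-limits: -0.777032 ± 1.645·0.107833 = -0.777032 ± 0.177385 = [-0.954417, -0.599647]
ρ-limits: (tanh -0.954417, tanh -0.599647) = (-0.742, -0.537)

(-0.742, -0.537)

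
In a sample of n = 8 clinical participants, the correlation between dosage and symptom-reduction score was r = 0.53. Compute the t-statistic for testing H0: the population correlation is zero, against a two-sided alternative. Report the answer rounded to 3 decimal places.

1.531

t = r·√(n−2) / √(1−r²) with r = 0.53, n = 8
  = 0.53·√6 / √(1 − 0.2809)
  = 0.53·2.449490 / 0.847998
  = 1.298230 / 0.847998 = 1.531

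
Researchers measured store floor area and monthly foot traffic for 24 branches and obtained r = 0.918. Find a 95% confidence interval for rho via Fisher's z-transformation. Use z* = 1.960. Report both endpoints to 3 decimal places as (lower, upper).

(0.817, 0.964)

z_r = atanh(0.918) = 1.576160;  SE = 1/√(n−3) = 1/√21 = 0.218218
z-limits: 1.576160 ± 1.960·0.218218 = 1.576160 ± 0.427707 = [1.148453, 2.003867]
ρ-limits: (tanh 1.148453, tanh 2.003867) = (0.817, 0.964)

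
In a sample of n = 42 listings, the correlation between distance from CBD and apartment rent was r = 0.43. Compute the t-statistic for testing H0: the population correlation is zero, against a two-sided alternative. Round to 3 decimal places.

3.012

1 − r² = 1 − 0.1849 = 0.8151;  √(1−r²) = 0.902829
√(n−2) = √40 = 6.324555
t = r·√(n−2)/√(1−r²) = 0.43 · 6.324555 / 0.902829 = 3.012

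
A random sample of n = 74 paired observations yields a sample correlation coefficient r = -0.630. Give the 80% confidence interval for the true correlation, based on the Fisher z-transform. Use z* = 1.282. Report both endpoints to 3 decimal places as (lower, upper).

Fisher z: z_r = atanh(r) = ½·ln((1+(-0.630))/(1−(-0.630))) = -0.741416
SE(z) = 1/√(n−3) = 1/√71 = 0.118678
80% ⇒ z* = 1.282; margin = 1.282·0.118678 = 0.152145
CI on z-scale: (-0.893561, -0.589271)
Back-transform: tanh(-0.893561) = -0.713148, tanh(-0.589271) = -0.529371

(-0.713, -0.529)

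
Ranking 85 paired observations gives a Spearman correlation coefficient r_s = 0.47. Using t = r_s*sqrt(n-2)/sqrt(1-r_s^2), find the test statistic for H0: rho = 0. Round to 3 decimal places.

4.851

t = r_s·√(n−2) / √(1−r_s²) with r_s = 0.47, n = 85
  = 0.47·√83 / √(1 − 0.2209)
  = 0.47·9.110434 / 0.882666
  = 4.281904 / 0.882666 = 4.851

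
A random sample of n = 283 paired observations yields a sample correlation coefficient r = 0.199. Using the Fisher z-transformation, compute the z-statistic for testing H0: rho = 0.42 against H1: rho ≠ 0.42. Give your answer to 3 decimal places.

z_r = atanh(0.199) = 0.201691,  z_0 = atanh(0.42) = 0.447692
SE = 1/√(n−3) = 1/√280 = 0.059761
z = (z_r − z_0)/SE = (0.201691 − 0.447692) / 0.059761 = -0.246001 / 0.059761 = -4.116

-4.116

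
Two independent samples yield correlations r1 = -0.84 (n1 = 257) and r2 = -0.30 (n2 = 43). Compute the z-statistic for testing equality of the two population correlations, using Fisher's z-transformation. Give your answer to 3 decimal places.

Fisher z-transforms: z1 = atanh(-0.84) = -1.221174, z2 = atanh(-0.30) = -0.309520; difference d = -0.911654
Var(d) = 1/254 + 1/40 = 0.0039370 + 0.0250000 = 0.0289370
z = d/√Var(d) = -0.911654 / √0.0289370 = -0.911654 / 0.170109 = -5.359

-5.359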